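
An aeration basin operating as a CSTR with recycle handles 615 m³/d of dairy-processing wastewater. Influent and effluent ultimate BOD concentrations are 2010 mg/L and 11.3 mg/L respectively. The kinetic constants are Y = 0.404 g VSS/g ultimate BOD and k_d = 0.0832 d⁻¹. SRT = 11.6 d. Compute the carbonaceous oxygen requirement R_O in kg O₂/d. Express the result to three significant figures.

Y_obs = Y / (1 + k_d θ_c) = 0.404 / (1 + 0.0832 × 11.6) = 0.404 / 1.965 = 0.2056.
Substrate removed = Q·(S₀ − S) = 615 m³/d × (2010 − 11.3) g/m³ = 1.23×10^6 g/d = 1229 kg/d.
P_X = Y_obs·Q·(S₀ − S) = 0.2056 × 1229 = 252.7 kg VSS/d.
R_O = Q·ΔS − 1.42 P_X = 1229 − 358.8 = 870.4 kg O₂/d.

R_O ≈ 870 kg O₂/d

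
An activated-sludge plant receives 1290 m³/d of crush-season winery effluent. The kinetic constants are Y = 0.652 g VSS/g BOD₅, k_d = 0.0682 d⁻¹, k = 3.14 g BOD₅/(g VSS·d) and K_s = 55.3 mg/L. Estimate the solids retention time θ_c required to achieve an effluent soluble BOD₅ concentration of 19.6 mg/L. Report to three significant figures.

θ_c ≈ 2.14 d

From 1/θ_c = Y·k·S/(K_s + S) − k_d: Y·k·S/(K_s+S) = 0.652 × 3.14 × 19.6 / (55.3 + 19.6) = 0.5357 d⁻¹.
Then 1/θ_c = μ − k_d = 0.5357 − 0.0682 = 0.4675 d⁻¹, giving θ_c = 2.139 d.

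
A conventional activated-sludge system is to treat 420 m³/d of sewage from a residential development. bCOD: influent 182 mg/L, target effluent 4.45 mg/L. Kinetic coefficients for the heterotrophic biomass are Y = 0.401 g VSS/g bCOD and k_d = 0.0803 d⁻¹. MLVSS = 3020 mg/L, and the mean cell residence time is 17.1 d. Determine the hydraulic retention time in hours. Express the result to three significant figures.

τ ≈ 4.08 h

From the SRT design equation V = Y Q (S₀−S) θ_c / [X (1 + k_d θ_c)] = 0.401 × 420 × (182 − 4.45) × 17.1 / [3020 × (1 + 0.0803 × 17.1)] = 5.11×10^5 / 7167 = 71.35 m³.
HRT = V/Q = 71.35 m³ / 420 m³·d⁻¹ = 0.1699 d × 24 = 4.077 h.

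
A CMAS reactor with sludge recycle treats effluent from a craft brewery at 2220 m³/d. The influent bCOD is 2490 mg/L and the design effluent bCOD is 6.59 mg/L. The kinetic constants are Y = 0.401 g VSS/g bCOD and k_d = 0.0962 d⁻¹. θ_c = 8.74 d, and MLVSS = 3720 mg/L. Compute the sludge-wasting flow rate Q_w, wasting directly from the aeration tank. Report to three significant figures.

Steady-state biomass mass balance: V·X·(1 + k_d·θ_c) = Y·Q·(S₀ − S)·θ_c, so V = 0.401 × 2220 × (2490 − 6.59) × 8.74 / [3720 × (1 + 0.0962 × 8.74)] = 1.93×10^7 / 6848 = 2822 m³.
Wasting from the aeration tank: Q_w = V / θ_c = 2822 / 8.74 = 322.8 m³/d.

Q_w ≈ 323 m³/d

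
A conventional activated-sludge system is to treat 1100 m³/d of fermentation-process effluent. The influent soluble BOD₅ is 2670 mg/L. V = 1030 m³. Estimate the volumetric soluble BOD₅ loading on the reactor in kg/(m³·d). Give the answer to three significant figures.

Applied soluble BOD₅ load per unit volume = Q·S₀/V = (1100 × 2670/1000)/1030 = 2.851 kg soluble BOD₅·m⁻³·d⁻¹.

L_v ≈ 2.85 kg soluble BOD₅/(m³·d)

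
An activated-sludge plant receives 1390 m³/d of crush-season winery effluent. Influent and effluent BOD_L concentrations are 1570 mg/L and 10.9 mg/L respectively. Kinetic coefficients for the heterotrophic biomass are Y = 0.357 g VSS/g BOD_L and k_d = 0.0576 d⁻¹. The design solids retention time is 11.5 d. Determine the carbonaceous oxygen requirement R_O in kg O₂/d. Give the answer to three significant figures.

Y_obs = Y / (1 + k_d θ_c) = 0.357 / (1 + 0.0576 × 11.5) = 0.357 / 1.662 = 0.2147.
Q·(S₀ − S) = 1390 × (1570 − 10.9) × 10⁻³ = 2167 kg/d removed.
P_X = Y_obs·Q·(S₀ − S) = 0.2147 × 2167 = 465.4 kg VSS/d.
R_O = Q·ΔS − 1.42 P_X = 2167 − 660.9 = 1506 kg O₂/d.

R_O ≈ 1510 kg O₂/d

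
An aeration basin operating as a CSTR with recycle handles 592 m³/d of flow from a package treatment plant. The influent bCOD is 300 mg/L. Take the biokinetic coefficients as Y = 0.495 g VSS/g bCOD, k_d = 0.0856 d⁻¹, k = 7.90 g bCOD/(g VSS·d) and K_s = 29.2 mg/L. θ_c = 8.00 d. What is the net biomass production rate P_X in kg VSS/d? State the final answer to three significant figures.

P_X ≈ 51.9 kg VSS/d

Effluent substrate depends only on kinetics and SRT: S = K_s(1 + k_d θ_c) / [θ_c(Yk − k_d) − 1] = 29.2 × (1 + 0.0856 × 8.00) / [8.00 × (0.495 × 7.90 − 0.0856) − 1] = 49.20 / 29.60 = 1.662 mg/L.
Observed yield with endogenous decay: Y_obs = Y / (1 + k_d·θ_c) = 0.495 / (1 + 0.0856 × 8.00) = 0.495 / 1.685 = 0.2938 g VSS/g bCOD.
Mass of bCOD removed per day: Q(S₀ − S) = 592 × 298.3 g/m³ = 176.6 kg/d.
P_X = Y_obs · Q(S₀ − S) = 0.2938 × 176.6 = 51.89 kg VSS/d.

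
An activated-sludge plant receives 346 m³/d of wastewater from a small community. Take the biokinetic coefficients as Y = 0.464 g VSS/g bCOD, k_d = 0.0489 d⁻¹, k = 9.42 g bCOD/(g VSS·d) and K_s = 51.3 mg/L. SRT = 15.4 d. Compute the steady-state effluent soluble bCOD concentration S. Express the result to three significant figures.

S ≈ 1.37 mg/L

Effluent substrate depends only on kinetics and SRT: S = K_s(1 + k_d θ_c) / [θ_c(Yk − k_d) − 1] = 51.3 × (1 + 0.0489 × 15.4) / [15.4 × (0.464 × 9.42 − 0.0489) − 1] = 89.93 / 65.56 = 1.372 mg/L.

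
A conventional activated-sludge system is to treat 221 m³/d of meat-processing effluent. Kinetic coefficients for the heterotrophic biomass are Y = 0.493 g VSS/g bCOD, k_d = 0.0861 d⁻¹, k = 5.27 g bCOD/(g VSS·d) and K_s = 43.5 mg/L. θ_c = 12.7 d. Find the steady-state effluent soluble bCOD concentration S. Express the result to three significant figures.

S ≈ 2.95 mg/L

For a completely mixed reactor with recycle the Lawrence–McCarty relation gives S = K_s·(1 + k_d·θ_c) / [θ_c·(Y·k − k_d) − 1] = 43.5 × (1 + 0.0861 × 12.7) / [12.7 × (0.493 × 5.27 − 0.0861) − 1] = 91.07 / 30.90 = 2.947 mg/L.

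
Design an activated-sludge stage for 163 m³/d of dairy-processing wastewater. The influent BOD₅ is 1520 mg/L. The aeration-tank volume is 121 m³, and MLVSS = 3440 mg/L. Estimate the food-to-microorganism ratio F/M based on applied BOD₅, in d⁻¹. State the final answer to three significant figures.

Food-to-microorganism ratio F/M = Q S₀ / (V X) = 163 × 1520 / (121.0 × 3440) = 0.5952 d⁻¹.

F/M ≈ 0.595 d⁻¹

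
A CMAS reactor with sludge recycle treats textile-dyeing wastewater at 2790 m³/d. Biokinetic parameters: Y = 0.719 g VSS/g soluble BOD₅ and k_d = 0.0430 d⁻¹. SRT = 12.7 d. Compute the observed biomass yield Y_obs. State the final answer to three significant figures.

The observed yield is Y_obs = Y/(1 + k_d·θ_c) = 0.719 / (1 + 0.0430 × 12.7) = 0.719 / 1.546 = 0.4650 g VSS per g soluble BOD₅ removed.

Y_obs ≈ 0.465 g VSS/g soluble BOD₅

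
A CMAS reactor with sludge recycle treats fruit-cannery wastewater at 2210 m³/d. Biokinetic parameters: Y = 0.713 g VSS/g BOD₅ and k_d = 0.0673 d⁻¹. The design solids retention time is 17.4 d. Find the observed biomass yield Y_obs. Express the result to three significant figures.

Correct the yield for decay: Y_obs = Y/(1 + k_d θ_c) = 0.713 / (1 + 0.0673 × 17.4) = 0.713 / 2.171 = 0.3284.

Y_obs ≈ 0.328 g VSS/g BOD₅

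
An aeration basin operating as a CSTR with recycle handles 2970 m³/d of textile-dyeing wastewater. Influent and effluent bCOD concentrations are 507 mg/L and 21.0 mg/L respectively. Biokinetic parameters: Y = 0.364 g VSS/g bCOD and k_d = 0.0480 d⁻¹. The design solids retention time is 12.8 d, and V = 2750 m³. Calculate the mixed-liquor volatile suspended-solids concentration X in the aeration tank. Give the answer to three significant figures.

X ≈ 1510 mg/L

X = Y·Q·ΔS·θ_c / [V·(1 + k_d θ_c)] = 0.364 × 2970 × (507 − 21.0) × 12.8 / [2750 × (1 + 0.0480 × 12.8)] = 1515 mg/L.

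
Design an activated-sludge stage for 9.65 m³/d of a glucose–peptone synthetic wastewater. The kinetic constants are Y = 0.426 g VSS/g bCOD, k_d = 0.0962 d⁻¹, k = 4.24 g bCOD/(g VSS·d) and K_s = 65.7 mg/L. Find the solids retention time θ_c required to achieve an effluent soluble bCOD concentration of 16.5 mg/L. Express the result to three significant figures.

From 1/θ_c = Y·k·S/(K_s + S) − k_d: Y·k·S/(K_s+S) = 0.426 × 4.24 × 16.5 / (65.7 + 16.5) = 0.3626 d⁻¹.
θ_c = 1/(μ − k_d) = 1/(0.3626 − 0.0962) = 1/0.2664 = 3.754 d.

θ_c ≈ 3.75 d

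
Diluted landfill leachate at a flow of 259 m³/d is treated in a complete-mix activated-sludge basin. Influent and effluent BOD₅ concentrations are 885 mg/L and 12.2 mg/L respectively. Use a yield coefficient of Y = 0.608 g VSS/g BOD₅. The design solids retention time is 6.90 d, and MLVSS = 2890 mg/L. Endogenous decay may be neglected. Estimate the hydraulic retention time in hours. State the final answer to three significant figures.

V·X = Y·Q·ΔS·θ_c gives V = 0.608 × 259 × (885 − 12.2) × 6.90 / 2890 = 328.1 m³.
τ = V/Q = 328.1/259 = 1.267 d, or 30.41 h.

τ ≈ 30.4 h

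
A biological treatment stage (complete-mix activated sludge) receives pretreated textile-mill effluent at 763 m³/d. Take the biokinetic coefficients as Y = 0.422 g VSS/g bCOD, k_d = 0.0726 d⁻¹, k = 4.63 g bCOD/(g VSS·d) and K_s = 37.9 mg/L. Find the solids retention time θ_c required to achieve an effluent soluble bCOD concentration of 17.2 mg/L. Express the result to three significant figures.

From 1/θ_c = Y·k·S/(K_s + S) − k_d: Y·k·S/(K_s+S) = 0.422 × 4.63 × 17.2 / (37.9 + 17.2) = 0.6099 d⁻¹.
1/θ_c = 0.6099 − 0.0726 = 0.5373 d⁻¹, so θ_c = 1.861 d.

θ_c ≈ 1.86 d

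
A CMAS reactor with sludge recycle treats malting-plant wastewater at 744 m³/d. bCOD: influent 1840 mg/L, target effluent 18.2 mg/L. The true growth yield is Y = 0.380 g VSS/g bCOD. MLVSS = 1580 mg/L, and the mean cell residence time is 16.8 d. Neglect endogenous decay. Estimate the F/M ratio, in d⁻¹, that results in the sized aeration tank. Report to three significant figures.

F/M ≈ 0.158 d⁻¹

Biomass mass balance (decay neglected): V·X = Y·Q·(S₀ − S)·θ_c, so V = 0.380 × 744 × (1840 − 18.2) × 16.8 / 1580 = 5477 m³.
F/M = applied load / biomass = Q·S₀/(V·X) = 744 × 1840 / (5477 × 1580) = 0.1582 d⁻¹.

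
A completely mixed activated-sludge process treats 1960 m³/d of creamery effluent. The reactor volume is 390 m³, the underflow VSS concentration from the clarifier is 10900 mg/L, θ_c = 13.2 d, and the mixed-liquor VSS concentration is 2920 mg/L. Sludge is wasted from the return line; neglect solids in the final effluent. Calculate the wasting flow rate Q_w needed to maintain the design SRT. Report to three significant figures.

Wasting from the return line (neglecting effluent solids): Q_w = V·X / (θ_c·X_r) = 390.0 × 2920 / (13.2 × 10900) = 7.915 m³/d.

Q_w ≈ 7.91 m³/d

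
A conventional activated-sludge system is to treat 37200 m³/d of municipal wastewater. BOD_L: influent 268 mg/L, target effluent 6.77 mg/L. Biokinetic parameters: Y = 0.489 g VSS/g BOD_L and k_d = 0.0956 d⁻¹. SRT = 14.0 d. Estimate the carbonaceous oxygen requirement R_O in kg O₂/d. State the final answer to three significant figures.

The observed yield is Y_obs = Y/(1 + k_d·θ_c) = 0.489 / (1 + 0.0956 × 14.0) = 0.489 / 2.338 = 0.2091 g VSS per g BOD_L removed.
Substrate removed = Q·(S₀ − S) = 37200 m³/d × (268 − 6.77) g/m³ = 9.72×10^6 g/d = 9718 kg/d.
Net sludge production P_X = 0.2091 × 9718 = 2032 kg VSS/d.
R_O = Q·(S₀ − S) − 1.42·P_X = 9718 − 1.42 × 2032 = 6832 kg O₂/d.

R_O ≈ 6830 kg O₂/d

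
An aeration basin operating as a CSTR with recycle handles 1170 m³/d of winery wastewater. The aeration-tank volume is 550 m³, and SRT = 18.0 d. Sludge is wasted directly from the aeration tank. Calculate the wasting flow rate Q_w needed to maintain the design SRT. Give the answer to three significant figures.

With mixed-liquor wasting, θ_c = V/Q_w, so Q_w = V/θ_c = 550.0/18.0 = 30.56 m³/d.

Q_w ≈ 30.6 m³/d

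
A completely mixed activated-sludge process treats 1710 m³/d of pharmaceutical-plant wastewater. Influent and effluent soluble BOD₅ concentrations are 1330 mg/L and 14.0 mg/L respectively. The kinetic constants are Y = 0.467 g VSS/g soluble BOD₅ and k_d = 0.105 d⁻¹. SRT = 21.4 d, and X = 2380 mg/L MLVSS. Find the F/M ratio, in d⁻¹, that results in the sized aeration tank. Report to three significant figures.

Rearranging the biomass balance for a CMAS with decay, V = Y·Q·ΔS·θ_c / [X·(1+k_d θ_c)] = 0.467 × 1710 × (1330 − 14.0) × 21.4 / [2380 × (1 + 0.105 × 21.4)] = 2.25×10^7 / 7728 = 2910 m³.
F/M = Q·S₀ / (V·X) = 1710 × 1330 / (2910 × 2380) = 0.3284 g soluble BOD₅·(g VSS·d)⁻¹.

F/M ≈ 0.328 d⁻¹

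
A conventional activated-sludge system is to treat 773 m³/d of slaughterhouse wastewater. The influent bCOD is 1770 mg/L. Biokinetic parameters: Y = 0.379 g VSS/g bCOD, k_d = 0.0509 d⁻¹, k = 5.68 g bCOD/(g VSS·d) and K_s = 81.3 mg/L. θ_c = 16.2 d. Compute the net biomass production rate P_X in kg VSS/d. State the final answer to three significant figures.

From the Monod/SRT balance for a CMAS, S = K_s·(1+k_d θ_c)/[θ_c·(Y k − k_d) − 1] = 81.3 × (1 + 0.0509 × 16.2) / [16.2 × (0.379 × 5.68 − 0.0509) − 1] = 148.3 / 33.05 = 4.488 mg/L.
Y_obs = Y / (1 + k_d θ_c) = 0.379 / (1 + 0.0509 × 16.2) = 0.379 / 1.825 = 0.2077.
Mass of bCOD removed per day: Q(S₀ − S) = 773 × 1766 g/m³ = 1365 kg/d.
Net biomass production P_X = Y_obs × Q·(S₀ − S) = 0.2077 × 1365 = 283.5 kg VSS/d.

P_X ≈ 283 kg VSS/d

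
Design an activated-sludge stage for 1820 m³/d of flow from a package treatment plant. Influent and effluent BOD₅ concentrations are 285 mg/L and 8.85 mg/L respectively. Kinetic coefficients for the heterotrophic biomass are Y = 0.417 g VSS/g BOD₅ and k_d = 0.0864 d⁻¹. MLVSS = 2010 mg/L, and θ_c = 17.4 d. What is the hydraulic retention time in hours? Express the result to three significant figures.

Rearranging the biomass balance for a CMAS with decay, V = Y·Q·ΔS·θ_c / [X·(1+k_d θ_c)] = 0.417 × 1820 × (285 − 8.85) × 17.4 / [2010 × (1 + 0.0864 × 17.4)] = 3.65×10^6 / 5032 = 724.7 m³.
τ = V/Q = 724.7/1820 = 0.3982 d, or 9.557 h.

τ ≈ 9.56 h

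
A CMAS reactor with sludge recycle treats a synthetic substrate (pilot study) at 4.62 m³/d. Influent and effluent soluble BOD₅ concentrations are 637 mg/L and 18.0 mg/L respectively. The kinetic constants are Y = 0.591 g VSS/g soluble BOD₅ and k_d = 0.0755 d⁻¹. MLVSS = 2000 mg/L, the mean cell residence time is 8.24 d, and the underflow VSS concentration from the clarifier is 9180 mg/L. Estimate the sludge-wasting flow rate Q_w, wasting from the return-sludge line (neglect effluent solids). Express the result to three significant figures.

Steady-state biomass mass balance: V·X·(1 + k_d·θ_c) = Y·Q·(S₀ − S)·θ_c, so V = 0.591 × 4.62 × (637 − 18.0) × 8.24 / [2000 × (1 + 0.0755 × 8.24)] = 1.39×10^4 / 3244 = 4.293 m³.
θ_c = V·X/(Q_w·X_r) when wasting from the recycle, so Q_w = V·X/(θ_c·X_r) = 4.293 × 2000 / (8.24 × 9180) = 0.1135 m³/d.

Q_w ≈ 0.113 m³/d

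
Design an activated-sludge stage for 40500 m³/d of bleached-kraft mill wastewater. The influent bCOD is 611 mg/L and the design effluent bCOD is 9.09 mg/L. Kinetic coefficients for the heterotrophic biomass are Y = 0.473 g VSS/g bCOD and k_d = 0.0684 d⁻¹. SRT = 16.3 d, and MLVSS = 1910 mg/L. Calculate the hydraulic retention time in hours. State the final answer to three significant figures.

Steady-state biomass mass balance: V·X·(1 + k_d·θ_c) = Y·Q·(S₀ − S)·θ_c, so V = 0.473 × 40500 × (611 − 9.09) × 16.3 / [1910 × (1 + 0.0684 × 16.3)] = 1.88×10^8 / 4039 = 46527 m³.
HRT = V/Q = 46527 m³ / 40500 m³·d⁻¹ = 1.149 d × 24 = 27.57 h.

τ ≈ 27.6 h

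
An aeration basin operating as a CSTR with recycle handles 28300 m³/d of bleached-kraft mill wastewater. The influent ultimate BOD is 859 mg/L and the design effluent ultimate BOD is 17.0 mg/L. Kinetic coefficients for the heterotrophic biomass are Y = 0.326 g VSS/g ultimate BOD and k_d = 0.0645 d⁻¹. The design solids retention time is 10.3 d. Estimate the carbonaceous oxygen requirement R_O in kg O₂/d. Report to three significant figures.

Y_obs = Y / (1 + k_d θ_c) = 0.326 / (1 + 0.0645 × 10.3) = 0.326 / 1.664 = 0.1959.
ΔS = 859 − 17.0 = 842.0 mg/L, so the substrate removal rate is 28300 × 842.0/1000 = 23829 kg ultimate BOD/d.
Net sludge production P_X = 0.1959 × 23829 = 4667 kg VSS/d.
R_O = Q·ΔS − 1.42 P_X = 23829 − 6628 = 17201 kg O₂/d.

R_O ≈ 17200 kg O₂/d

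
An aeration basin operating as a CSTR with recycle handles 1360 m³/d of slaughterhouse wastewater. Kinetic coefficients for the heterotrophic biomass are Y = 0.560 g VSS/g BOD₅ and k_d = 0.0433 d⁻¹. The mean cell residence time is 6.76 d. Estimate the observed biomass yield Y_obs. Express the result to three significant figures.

Observed yield with endogenous decay: Y_obs = Y / (1 + k_d·θ_c) = 0.560 / (1 + 0.0433 × 6.76) = 0.560 / 1.293 = 0.4332 g VSS/g BOD₅.

Y_obs ≈ 0.433 g VSS/g BOD₅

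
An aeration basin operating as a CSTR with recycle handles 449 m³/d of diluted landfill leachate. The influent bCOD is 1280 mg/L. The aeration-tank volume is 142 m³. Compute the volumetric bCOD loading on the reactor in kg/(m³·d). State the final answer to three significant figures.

L_v ≈ 4.05 kg bCOD/(m³·d)

Volumetric loading L_v = Q·S₀ / V = 449 × 1280 g/m³ / 142.0 m³ = 4047 g/(m³·d) = 4.047 kg bCOD/(m³·d).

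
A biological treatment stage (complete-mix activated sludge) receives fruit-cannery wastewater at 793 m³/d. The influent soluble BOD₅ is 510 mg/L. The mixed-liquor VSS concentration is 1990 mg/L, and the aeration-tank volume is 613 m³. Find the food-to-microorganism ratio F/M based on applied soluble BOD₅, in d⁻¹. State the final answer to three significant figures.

Food-to-microorganism ratio F/M = Q S₀ / (V X) = 793 × 510 / (613.0 × 1990) = 0.3315 d⁻¹.

F/M ≈ 0.332 d⁻¹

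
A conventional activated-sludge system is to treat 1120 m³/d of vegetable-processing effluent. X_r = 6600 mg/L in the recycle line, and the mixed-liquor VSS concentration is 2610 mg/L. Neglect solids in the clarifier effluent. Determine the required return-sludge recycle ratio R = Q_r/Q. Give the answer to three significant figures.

R ≈ 0.654

R = Q_r/Q = X/(X_r − X) = 2610 / (6600 − 2610) = 0.6541.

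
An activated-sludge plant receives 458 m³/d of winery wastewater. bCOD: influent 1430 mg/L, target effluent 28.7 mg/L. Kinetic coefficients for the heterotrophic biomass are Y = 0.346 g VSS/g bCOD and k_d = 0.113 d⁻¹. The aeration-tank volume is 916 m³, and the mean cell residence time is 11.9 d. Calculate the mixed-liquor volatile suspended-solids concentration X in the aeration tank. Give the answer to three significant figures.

X = Y·Q·ΔS·θ_c / [V·(1 + k_d θ_c)] = 0.346 × 458 × (1430 − 28.7) × 11.9 / [916 × (1 + 0.113 × 11.9)] = 1230 mg/L.

X ≈ 1230 mg/L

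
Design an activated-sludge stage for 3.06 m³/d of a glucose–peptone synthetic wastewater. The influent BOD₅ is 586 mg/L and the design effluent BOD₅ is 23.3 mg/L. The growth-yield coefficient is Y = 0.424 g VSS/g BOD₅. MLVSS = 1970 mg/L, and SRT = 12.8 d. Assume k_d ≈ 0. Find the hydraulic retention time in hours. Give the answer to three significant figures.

V·X = Y·Q·ΔS·θ_c gives V = 0.424 × 3.06 × (586 − 23.3) × 12.8 / 1970 = 4.744 m³.
τ = V/Q = 4.744/3.06 = 1.550 d, or 37.20 h.

τ ≈ 37.2 h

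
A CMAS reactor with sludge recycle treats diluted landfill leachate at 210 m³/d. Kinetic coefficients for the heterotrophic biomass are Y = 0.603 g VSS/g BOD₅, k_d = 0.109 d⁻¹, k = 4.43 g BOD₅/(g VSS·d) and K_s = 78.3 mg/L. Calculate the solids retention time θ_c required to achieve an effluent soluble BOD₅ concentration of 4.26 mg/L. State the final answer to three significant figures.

θ_c ≈ 34.7 d

Specific growth rate at S = 4.26 mg/L: μ = YkS/(K_s+S) = 0.603·4.43·4.26/(78.3+4.26) = 0.1378 d⁻¹.
θ_c = 1/(μ − k_d) = 1/(0.1378 − 0.109) = 1/0.02884 = 34.68 d.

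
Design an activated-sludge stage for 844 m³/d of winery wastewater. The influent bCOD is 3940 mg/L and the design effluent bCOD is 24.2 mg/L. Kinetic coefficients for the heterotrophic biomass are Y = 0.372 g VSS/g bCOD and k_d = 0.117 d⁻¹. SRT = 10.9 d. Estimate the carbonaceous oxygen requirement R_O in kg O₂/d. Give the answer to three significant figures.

R_O ≈ 2540 kg O₂/d

Observed yield with endogenous decay: Y_obs = Y / (1 + k_d·θ_c) = 0.372 / (1 + 0.117 × 10.9) = 0.372 / 2.275 = 0.1635 g VSS/g bCOD.
Mass of bCOD removed per day: Q(S₀ − S) = 844 × 3916 g/m³ = 3305 kg/d.
P_X = Y_obs·Q·(S₀ − S) = 0.1635 × 3305 = 540.3 kg VSS/d.
R_O = Q·ΔS − 1.42 P_X = 3305 − 767.3 = 2538 kg O₂/d.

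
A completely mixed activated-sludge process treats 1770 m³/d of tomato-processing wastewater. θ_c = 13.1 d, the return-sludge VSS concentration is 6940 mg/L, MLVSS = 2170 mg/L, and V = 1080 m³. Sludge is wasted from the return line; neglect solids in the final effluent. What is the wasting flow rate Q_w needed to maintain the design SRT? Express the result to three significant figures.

Q_w ≈ 25.8 m³/d

Wasting from the return line (neglecting effluent solids): Q_w = V·X / (θ_c·X_r) = 1080 × 2170 / (13.1 × 6940) = 25.78 m³/d.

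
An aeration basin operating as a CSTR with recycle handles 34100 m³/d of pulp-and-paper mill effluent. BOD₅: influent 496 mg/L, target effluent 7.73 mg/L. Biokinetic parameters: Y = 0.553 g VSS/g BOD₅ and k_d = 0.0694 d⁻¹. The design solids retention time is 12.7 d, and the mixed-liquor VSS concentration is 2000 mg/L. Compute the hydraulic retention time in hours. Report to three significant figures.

τ ≈ 21.9 h

From the SRT design equation V = Y Q (S₀−S) θ_c / [X (1 + k_d θ_c)] = 0.553 × 34100 × (496 − 7.73) × 12.7 / [2000 × (1 + 0.0694 × 12.7)] = 1.17×10^8 / 3763 = 31077 m³.
τ = V/Q = 31077/34100 = 0.9113 d, or 21.87 h.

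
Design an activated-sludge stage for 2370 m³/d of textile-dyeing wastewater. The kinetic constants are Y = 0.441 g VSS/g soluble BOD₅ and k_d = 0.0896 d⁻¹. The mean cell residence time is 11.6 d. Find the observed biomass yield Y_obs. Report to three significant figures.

Y_obs ≈ 0.216 g VSS/g soluble BOD₅

Correct the yield for decay: Y_obs = Y/(1 + k_d θ_c) = 0.441 / (1 + 0.0896 × 11.6) = 0.441 / 2.039 = 0.2162.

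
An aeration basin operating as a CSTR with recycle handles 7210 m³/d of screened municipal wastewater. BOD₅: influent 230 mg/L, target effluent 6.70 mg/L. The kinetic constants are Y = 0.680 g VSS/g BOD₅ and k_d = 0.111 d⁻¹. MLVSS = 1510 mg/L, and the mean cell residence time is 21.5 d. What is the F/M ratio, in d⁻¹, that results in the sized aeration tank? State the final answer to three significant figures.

Rearranging the biomass balance for a CMAS with decay, V = Y·Q·ΔS·θ_c / [X·(1+k_d θ_c)] = 0.680 × 7210 × (230 − 6.70) × 21.5 / [1510 × (1 + 0.111 × 21.5)] = 2.35×10^7 / 5114 = 4603 m³.
F/M = applied load / biomass = Q·S₀/(V·X) = 7210 × 230 / (4603 × 1510) = 0.2386 d⁻¹.

F/M ≈ 0.239 d⁻¹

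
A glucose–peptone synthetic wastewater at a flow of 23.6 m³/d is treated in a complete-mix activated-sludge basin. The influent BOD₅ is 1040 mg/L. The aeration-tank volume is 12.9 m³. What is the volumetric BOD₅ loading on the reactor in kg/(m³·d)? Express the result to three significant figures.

L_v ≈ 1.90 kg BOD₅/(m³·d)

L_v = Q S₀ / V = 23.6 × 1040 × 10⁻³ / 12.90 = 1.903 kg/(m³·d).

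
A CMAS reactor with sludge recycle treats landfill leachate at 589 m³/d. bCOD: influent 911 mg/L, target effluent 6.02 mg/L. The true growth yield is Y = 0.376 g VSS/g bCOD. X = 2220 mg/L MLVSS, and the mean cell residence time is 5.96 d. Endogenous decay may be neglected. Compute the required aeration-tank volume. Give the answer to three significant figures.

With k_d = 0 the design equation reduces to V = Y Q (S₀−S) θ_c / X = 0.376 × 589 × (911 − 6.02) × 5.96 / 2220 = 538.1 m³.

V ≈ 538 m³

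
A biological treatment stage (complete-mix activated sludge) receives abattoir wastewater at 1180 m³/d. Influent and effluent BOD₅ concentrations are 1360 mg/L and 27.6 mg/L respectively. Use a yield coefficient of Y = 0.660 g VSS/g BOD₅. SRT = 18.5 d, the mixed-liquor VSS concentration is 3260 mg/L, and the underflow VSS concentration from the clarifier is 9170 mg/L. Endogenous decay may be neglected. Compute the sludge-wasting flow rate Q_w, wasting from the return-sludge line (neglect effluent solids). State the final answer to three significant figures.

Q_w ≈ 113 m³/d

With k_d = 0 the design equation reduces to V = Y Q (S₀−S) θ_c / X = 0.660 × 1180 × (1360 − 27.6) × 18.5 / 3260 = 5889 m³.
Wasting from the return line (neglecting effluent solids): Q_w = V·X / (θ_c·X_r) = 5889 × 3260 / (18.5 × 9170) = 113.2 m³/d.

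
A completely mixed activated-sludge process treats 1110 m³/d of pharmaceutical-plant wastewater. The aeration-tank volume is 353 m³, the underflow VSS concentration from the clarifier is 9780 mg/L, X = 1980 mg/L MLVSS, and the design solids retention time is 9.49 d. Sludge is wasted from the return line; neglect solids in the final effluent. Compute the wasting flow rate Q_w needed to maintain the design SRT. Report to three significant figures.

Q_w ≈ 7.53 m³/d

Wasting from the return line (neglecting effluent solids): Q_w = V·X / (θ_c·X_r) = 353.0 × 1980 / (9.49 × 9780) = 7.531 m³/d.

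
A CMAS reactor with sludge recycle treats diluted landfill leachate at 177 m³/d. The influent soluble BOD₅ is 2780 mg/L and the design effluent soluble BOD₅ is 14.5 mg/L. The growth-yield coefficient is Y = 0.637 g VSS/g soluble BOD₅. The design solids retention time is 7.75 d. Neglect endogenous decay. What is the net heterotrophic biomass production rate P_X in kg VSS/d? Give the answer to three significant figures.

P_X ≈ 312 kg VSS/d

Since k_d ≈ 0, Y_obs = Y = 0.637 g VSS/g soluble BOD₅.
Q·(S₀ − S) = 177 × (2780 − 14.5) × 10⁻³ = 489.5 kg/d removed.
Net biomass production P_X = Y_obs × Q·(S₀ − S) = 0.6370 × 489.5 = 311.8 kg VSS/d.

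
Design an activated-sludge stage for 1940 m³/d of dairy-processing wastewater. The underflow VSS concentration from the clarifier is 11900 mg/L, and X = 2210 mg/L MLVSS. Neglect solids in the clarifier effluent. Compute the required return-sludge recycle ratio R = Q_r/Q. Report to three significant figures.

R ≈ 0.228

Mass balance around the secondary clarifier (neglecting effluent solids): R = X / (X_r − X) = 2210 / (11900 − 2210) = 0.2281.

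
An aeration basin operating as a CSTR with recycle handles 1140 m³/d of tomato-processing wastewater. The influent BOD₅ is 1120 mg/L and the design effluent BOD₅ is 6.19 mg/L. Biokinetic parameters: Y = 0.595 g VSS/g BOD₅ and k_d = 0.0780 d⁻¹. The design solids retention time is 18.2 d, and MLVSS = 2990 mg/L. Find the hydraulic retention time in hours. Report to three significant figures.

τ ≈ 40.0 h

From the SRT design equation V = Y Q (S₀−S) θ_c / [X (1 + k_d θ_c)] = 0.595 × 1140 × (1120 − 6.19) × 18.2 / [2990 × (1 + 0.0780 × 18.2)] = 1.38×10^7 / 7235 = 1901 m³.
HRT = V/Q = 1901 m³ / 1140 m³·d⁻¹ = 1.667 d × 24 = 40.01 h.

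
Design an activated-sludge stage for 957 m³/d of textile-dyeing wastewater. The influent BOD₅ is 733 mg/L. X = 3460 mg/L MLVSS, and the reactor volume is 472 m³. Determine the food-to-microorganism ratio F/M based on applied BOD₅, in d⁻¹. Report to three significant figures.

F/M ≈ 0.430 d⁻¹

F/M = applied load / biomass = Q·S₀/(V·X) = 957 × 733 / (472.0 × 3460) = 0.4295 d⁻¹.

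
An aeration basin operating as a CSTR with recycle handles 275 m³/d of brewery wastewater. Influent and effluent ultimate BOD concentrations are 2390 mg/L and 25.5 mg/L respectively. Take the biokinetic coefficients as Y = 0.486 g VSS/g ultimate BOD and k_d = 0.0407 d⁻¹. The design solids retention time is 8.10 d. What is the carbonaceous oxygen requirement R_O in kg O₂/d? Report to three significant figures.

The observed yield is Y_obs = Y/(1 + k_d·θ_c) = 0.486 / (1 + 0.0407 × 8.10) = 0.486 / 1.330 = 0.3655 g VSS per g ultimate BOD removed.
Substrate removed = Q·(S₀ − S) = 275 m³/d × (2390 − 25.5) g/m³ = 6.5×10^5 g/d = 650.2 kg/d.
Biomass synthesised: P_X = Y_obs × 650.2 = 237.7 kg VSS/d.
R_O = Q·(S₀ − S) − 1.42·P_X = 650.2 − 1.42 × 237.7 = 312.8 kg O₂/d.

R_O ≈ 313 kg O₂/d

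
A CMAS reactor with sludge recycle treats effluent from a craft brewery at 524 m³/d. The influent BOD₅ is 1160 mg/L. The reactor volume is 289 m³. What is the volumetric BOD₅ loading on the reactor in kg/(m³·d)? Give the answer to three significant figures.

Applied BOD₅ load per unit volume = Q·S₀/V = (524 × 1160/1000)/289.0 = 2.103 kg BOD₅·m⁻³·d⁻¹.

L_v ≈ 2.10 kg BOD₅/(m³·d)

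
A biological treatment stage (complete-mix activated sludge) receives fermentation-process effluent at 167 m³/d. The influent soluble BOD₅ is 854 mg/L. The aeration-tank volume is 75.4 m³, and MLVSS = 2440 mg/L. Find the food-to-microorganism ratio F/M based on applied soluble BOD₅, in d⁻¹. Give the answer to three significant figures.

F/M = applied load / biomass = Q·S₀/(V·X) = 167 × 854 / (75.40 × 2440) = 0.7752 d⁻¹.

F/M ≈ 0.775 d⁻¹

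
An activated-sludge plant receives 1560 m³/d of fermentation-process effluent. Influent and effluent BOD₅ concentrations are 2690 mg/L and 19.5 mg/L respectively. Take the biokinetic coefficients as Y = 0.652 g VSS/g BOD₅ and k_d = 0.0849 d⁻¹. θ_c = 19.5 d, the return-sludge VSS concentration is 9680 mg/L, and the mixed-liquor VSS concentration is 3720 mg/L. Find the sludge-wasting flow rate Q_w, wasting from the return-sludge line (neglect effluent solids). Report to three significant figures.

From the SRT design equation V = Y Q (S₀−S) θ_c / [X (1 + k_d θ_c)] = 0.652 × 1560 × (2690 − 19.5) × 19.5 / [3720 × (1 + 0.0849 × 19.5)] = 5.3×10^7 / 9879 = 5362 m³.
θ_c = V·X/(Q_w·X_r) when wasting from the recycle, so Q_w = V·X/(θ_c·X_r) = 5362 × 3720 / (19.5 × 9680) = 105.7 m³/d.

Q_w ≈ 106 m³/d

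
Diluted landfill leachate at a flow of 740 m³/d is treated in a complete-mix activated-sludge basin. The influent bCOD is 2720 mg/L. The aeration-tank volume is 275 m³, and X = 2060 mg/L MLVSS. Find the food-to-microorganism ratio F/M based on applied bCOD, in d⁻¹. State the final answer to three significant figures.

F/M = applied load / biomass = Q·S₀/(V·X) = 740 × 2720 / (275.0 × 2060) = 3.553 d⁻¹.

F/M ≈ 3.55 d⁻¹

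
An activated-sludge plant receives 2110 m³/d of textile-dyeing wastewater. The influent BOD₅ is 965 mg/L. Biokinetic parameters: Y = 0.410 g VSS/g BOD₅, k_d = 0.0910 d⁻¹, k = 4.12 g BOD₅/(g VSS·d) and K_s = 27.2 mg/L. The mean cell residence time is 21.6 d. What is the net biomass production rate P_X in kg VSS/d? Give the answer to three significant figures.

Effluent substrate depends only on kinetics and SRT: S = K_s(1 + k_d θ_c) / [θ_c(Yk − k_d) − 1] = 27.2 × (1 + 0.0910 × 21.6) / [21.6 × (0.410 × 4.12 − 0.0910) − 1] = 80.66 / 33.52 = 2.406 mg/L.
The observed yield is Y_obs = Y/(1 + k_d·θ_c) = 0.410 / (1 + 0.0910 × 21.6) = 0.410 / 2.966 = 0.1383 g VSS per g BOD₅ removed.
Q·(S₀ − S) = 2110 × (965 − 2.41) × 10⁻³ = 2031 kg/d removed.
So the net sludge growth is P_X = 0.1383 × 2031 = 280.8 kg VSS/d.

P_X ≈ 281 kg VSS/d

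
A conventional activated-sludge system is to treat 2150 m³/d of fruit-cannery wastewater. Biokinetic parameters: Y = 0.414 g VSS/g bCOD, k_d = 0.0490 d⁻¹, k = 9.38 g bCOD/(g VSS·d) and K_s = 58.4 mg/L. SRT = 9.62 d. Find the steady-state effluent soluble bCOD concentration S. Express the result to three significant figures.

For a completely mixed reactor with recycle the Lawrence–McCarty relation gives S = K_s·(1 + k_d·θ_c) / [θ_c·(Y·k − k_d) − 1] = 58.4 × (1 + 0.0490 × 9.62) / [9.62 × (0.414 × 9.38 − 0.0490) − 1] = 85.93 / 35.89 = 2.394 mg/L.

S ≈ 2.39 mg/L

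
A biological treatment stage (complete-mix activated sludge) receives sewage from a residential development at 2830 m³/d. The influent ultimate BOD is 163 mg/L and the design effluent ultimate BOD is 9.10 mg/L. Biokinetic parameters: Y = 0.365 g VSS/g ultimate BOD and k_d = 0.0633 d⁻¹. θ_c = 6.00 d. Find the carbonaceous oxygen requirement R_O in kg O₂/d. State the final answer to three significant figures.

R_O ≈ 272 kg O₂/d

Observed yield with endogenous decay: Y_obs = Y / (1 + k_d·θ_c) = 0.365 / (1 + 0.0633 × 6.00) = 0.365 / 1.380 = 0.2645 g VSS/g ultimate BOD.
ΔS = 163 − 9.10 = 153.9 mg/L, so the substrate removal rate is 2830 × 153.9/1000 = 435.5 kg ultimate BOD/d.
Biomass synthesised: P_X = Y_obs × 435.5 = 115.2 kg VSS/d.
Carbonaceous O₂ demand = substrate oxidised − cell-mass equivalent = 435.5 − 1.42 × 115.2 = 271.9 kg O₂/d.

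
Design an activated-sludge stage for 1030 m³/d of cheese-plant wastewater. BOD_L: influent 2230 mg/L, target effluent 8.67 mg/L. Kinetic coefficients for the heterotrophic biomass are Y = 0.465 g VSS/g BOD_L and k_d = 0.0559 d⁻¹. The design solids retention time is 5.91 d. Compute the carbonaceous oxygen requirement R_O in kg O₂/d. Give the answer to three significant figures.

R_O ≈ 1150 kg O₂/d

Observed yield with endogenous decay: Y_obs = Y / (1 + k_d·θ_c) = 0.465 / (1 + 0.0559 × 5.91) = 0.465 / 1.330 = 0.3495 g VSS/g BOD_L.
Substrate removed = Q·(S₀ − S) = 1030 m³/d × (2230 − 8.67) g/m³ = 2.29×10^6 g/d = 2288 kg/d.
Biomass synthesised: P_X = Y_obs × 2288 = 799.7 kg VSS/d.
Carbonaceous O₂ demand = substrate oxidised − cell-mass equivalent = 2288 − 1.42 × 799.7 = 1152 kg O₂/d.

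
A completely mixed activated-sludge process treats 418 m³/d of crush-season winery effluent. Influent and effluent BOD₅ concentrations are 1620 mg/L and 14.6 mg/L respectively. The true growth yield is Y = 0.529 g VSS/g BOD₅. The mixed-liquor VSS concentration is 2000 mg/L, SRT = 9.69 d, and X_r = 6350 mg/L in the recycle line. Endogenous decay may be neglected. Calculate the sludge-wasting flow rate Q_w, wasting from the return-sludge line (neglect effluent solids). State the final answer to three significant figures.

Q_w ≈ 55.9 m³/d

With k_d = 0 the design equation reduces to V = Y Q (S₀−S) θ_c / X = 0.529 × 418 × (1620 − 14.6) × 9.69 / 2000 = 1720 m³.
Q_w = (V·X)/(θ_c X_r) = 1720 × 2000 / (9.69 × 6350) = 55.90 m³/d.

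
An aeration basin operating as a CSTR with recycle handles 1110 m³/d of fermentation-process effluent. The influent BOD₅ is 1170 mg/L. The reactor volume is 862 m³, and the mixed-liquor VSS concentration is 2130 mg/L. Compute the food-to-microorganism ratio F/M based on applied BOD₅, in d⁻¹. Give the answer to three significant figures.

F/M ≈ 0.707 d⁻¹

F/M = Q·S₀ / (V·X) = 1110 × 1170 / (862.0 × 2130) = 0.7073 g BOD₅·(g VSS·d)⁻¹.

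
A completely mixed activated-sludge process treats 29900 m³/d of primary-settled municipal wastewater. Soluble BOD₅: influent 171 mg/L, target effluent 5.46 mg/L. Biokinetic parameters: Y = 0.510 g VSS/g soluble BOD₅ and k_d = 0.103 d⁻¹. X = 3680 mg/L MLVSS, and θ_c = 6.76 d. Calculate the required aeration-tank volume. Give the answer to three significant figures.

From the SRT design equation V = Y Q (S₀−S) θ_c / [X (1 + k_d θ_c)] = 0.510 × 29900 × (171 − 5.46) × 6.76 / [3680 × (1 + 0.103 × 6.76)] = 1.71×10^7 / 6242 = 2734 m³.

V ≈ 2730 m³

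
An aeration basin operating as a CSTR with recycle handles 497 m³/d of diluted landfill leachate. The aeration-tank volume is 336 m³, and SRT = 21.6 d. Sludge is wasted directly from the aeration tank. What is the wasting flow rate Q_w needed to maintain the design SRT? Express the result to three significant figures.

For wasting at MLVSS concentration, Q_w = V/θ_c = 336.0/21.6 = 15.56 m³/d.

Q_w ≈ 15.6 m³/d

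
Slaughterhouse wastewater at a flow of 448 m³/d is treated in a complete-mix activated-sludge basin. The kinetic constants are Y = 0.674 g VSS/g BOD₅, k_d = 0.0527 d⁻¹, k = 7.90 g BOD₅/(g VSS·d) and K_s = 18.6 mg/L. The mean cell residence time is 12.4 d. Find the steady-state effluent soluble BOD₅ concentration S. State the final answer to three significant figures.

S ≈ 0.478 mg/L

Effluent substrate depends only on kinetics and SRT: S = K_s(1 + k_d θ_c) / [θ_c(Yk − k_d) − 1] = 18.6 × (1 + 0.0527 × 12.4) / [12.4 × (0.674 × 7.90 − 0.0527) − 1] = 30.75 / 64.37 = 0.4778 mg/L.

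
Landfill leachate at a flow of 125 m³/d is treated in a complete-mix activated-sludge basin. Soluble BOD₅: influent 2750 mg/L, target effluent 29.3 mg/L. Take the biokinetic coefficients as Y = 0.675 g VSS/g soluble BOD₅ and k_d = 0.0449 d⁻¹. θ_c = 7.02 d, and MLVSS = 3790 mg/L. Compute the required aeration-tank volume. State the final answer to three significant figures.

Rearranging the biomass balance for a CMAS with decay, V = Y·Q·ΔS·θ_c / [X·(1+k_d θ_c)] = 0.675 × 125 × (2750 − 29.3) × 7.02 / [3790 × (1 + 0.0449 × 7.02)] = 1.61×10^6 / 4985 = 323.3 m³.

V ≈ 323 m³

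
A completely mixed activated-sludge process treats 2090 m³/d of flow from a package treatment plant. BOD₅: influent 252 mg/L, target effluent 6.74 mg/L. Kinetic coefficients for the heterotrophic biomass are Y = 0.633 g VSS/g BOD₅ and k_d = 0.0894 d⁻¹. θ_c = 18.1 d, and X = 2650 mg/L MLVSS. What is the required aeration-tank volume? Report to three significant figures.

V ≈ 846 m³

Rearranging the biomass balance for a CMAS with decay, V = Y·Q·ΔS·θ_c / [X·(1+k_d θ_c)] = 0.633 × 2090 × (252 − 6.74) × 18.1 / [2650 × (1 + 0.0894 × 18.1)] = 5.87×10^6 / 6938 = 846.5 m³.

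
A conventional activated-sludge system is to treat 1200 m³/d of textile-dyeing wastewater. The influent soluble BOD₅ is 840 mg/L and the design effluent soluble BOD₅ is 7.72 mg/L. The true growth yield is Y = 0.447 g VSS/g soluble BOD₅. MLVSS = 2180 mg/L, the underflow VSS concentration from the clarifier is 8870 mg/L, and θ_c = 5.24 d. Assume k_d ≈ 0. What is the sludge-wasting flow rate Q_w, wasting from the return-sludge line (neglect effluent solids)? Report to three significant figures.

Q_w ≈ 50.3 m³/d

With k_d = 0 the design equation reduces to V = Y Q (S₀−S) θ_c / X = 0.447 × 1200 × (840 − 7.72) × 5.24 / 2180 = 1073 m³.
Q_w = (V·X)/(θ_c X_r) = 1073 × 2180 / (5.24 × 8870) = 50.33 m³/d.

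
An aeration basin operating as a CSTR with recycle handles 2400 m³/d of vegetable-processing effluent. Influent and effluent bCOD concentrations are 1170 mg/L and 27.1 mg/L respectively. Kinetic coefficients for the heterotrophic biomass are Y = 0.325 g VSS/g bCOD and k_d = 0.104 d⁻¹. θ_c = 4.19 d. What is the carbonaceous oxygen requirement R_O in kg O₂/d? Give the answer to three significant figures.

R_O ≈ 1860 kg O₂/d

Correct the yield for decay: Y_obs = Y/(1 + k_d θ_c) = 0.325 / (1 + 0.104 × 4.19) = 0.325 / 1.436 = 0.2264.
Q·(S₀ − S) = 2400 × (1170 − 27.1) × 10⁻³ = 2743 kg/d removed.
Biomass synthesised: P_X = Y_obs × 2743 = 620.9 kg VSS/d.
R_O = Q·(S₀ − S) − 1.42·P_X = 2743 − 1.42 × 620.9 = 1861 kg O₂/d.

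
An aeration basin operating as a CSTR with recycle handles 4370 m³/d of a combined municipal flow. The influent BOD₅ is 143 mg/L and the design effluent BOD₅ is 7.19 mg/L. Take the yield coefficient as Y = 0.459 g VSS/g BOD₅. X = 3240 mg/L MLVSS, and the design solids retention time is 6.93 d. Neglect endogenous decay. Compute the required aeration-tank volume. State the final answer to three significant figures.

V·X = Y·Q·ΔS·θ_c gives V = 0.459 × 4370 × (143 − 7.19) × 6.93 / 3240 = 582.7 m³.

V ≈ 583 m³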